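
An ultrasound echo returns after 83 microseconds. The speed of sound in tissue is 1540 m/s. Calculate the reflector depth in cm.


depth = c * t / 2
t = 83 us = 8.3000e-05 s
depth = 1540 * 8.3000e-05 / 2
depth = 0.06391 m = 6.391 cm


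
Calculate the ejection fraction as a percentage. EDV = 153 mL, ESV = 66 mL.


SV = EDV - ESV = 153 - 66 = 87 mL
EF = SV/EDV * 100 = 87/153 * 100
EF = 56.86%


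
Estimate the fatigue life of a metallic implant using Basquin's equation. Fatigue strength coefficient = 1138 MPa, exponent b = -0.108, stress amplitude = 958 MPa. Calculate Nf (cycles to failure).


sigma_a = sigma_f' * (2Nf)^b
2Nf = (sigma_a/sigma_f')^(1/b)
2Nf = (958/1138)^(1/-0.108)
2Nf = 4.9246724
Nf = 2.462


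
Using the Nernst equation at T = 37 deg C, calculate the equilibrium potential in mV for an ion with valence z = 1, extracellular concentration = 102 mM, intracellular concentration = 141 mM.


E = (RT/(zF)) * ln(C_out/C_in)
T = 37 + 273.15 = 310.15 K
E = (8.314 * 310.15 / (1 * 96485)) * ln(102/141)
E = -8.653 mV


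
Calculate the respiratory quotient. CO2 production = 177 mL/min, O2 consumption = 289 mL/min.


RQ = VCO2 / VO2
RQ = 177 / 289
RQ = 0.6125


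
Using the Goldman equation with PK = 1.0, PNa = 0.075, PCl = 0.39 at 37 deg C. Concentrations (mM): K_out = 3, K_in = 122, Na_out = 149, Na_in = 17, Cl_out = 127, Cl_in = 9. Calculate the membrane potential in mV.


Vm = (RT/F)*ln((PK*Ko + PNa*Nao + PCl*Cli)/(PK*Ki + PNa*Nai + PCl*Clo))
Numer = 17.685, Denom = 172.805
Vm = -60.92 mV


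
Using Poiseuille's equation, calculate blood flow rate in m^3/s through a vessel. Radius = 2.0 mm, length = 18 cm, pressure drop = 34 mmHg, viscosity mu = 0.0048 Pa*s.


Q = pi*r^4*dP / (8*mu*L)
r = 0.002 m, L = 0.18 m
dP = 34 mmHg = 4532.948 Pa
Q = 3.2965e-05 m^3/s


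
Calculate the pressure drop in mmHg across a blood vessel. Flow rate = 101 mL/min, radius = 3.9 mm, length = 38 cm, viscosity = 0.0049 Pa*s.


dP = 8*mu*L*Q / (pi*r^4)
Q = 101 mL/min = 1.68333e-06 m^3/s
dP = 34.5009 Pa = 34.5009 / 133.322 mmHg = 0.2588 mmHg


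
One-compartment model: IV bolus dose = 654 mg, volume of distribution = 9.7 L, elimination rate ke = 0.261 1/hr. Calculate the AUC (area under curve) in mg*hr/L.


C0 = Dose/Vd = 654/9.7 = 67.4227 mg/L
AUC = C0/ke = 67.4227/0.261
AUC = 258.3 mg*hr/L


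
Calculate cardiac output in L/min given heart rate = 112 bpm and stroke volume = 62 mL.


CO = HR * SV
CO = 112 * 62 / 1000
CO = 6.944 L/min


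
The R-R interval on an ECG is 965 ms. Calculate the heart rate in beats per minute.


HR = 60 / RR_interval(s)
RR = 965 ms = 0.965 s
HR = 60 / 0.965 = 62.18 bpm


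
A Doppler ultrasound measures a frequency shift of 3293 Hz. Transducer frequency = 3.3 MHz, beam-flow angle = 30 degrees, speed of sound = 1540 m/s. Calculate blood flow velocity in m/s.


v = fd * c / (2 * f0 * cos(theta))
v = 3293 * 1540 / (2 * 3.3000e+06 * cos(30))
v = 0.8872 m/s


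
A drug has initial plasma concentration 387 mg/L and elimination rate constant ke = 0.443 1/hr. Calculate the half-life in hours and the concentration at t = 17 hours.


t_half = ln(2) / ke = 0.693147 / 0.443 = 1.565 hr
C(t) = C0 * exp(-ke*t) = 387 * exp(-0.443*17)
C(17) = 0.2075 mg/L


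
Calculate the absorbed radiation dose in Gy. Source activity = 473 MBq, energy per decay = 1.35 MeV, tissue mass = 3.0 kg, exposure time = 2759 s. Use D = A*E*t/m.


A = 473 MBq = 4.7300e+08 Bq
E = 1.35 MeV = 2.1627e-13 J
D = A*E*t/m = 4.7300e+08*2.1627e-13*2759/3.0
D = 0.09408 Gy


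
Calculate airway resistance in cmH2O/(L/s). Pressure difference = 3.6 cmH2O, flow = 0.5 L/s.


R = dP / flow
R = 3.6 / 0.5
R = 7.2 cmH2O/(L/s)


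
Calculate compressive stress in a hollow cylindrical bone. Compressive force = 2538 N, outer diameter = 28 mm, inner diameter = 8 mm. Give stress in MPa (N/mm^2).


A = pi*(r_o^2 - r_i^2)
r_o = 14 mm, r_i = 4 mm
A = 565.487 mm^2
sigma = F/A = 2538 / 565.487
sigma = 4.488 MPa


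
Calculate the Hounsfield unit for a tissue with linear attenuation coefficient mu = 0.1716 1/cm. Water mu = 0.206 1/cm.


HU = ((mu_tissue - mu_water) / mu_water) * 1000
HU = ((0.1716 - 0.206) / 0.206) * 1000
HU = -167


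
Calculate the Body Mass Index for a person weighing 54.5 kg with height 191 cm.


BMI = weight / height^2
height = 191 cm = 1.91 m
BMI = 54.5 / 1.91^2
BMI = 14.94 kg/m^2


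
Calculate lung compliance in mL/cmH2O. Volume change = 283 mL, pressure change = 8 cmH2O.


C = dV / dP
C = 283 / 8
C = 35.38 mL/cmH2O


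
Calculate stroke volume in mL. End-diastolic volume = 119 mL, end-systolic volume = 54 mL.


SV = EDV - ESV
SV = 119 - 54
SV = 65 mL


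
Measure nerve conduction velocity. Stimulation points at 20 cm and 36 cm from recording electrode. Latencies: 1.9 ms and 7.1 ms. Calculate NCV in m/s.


Distance = (36 - 20) / 100 = 0.16 m
dt = (7.1 - 1.9) / 1000 = 0.0052 s
NCV = dist / dt = 30.77 m/s


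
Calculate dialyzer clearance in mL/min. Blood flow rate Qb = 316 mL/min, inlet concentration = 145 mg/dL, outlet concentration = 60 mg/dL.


K = Qb * (Cb_in - Cb_out) / Cb_in
K = 316 * (145 - 60) / 145
K = 185.2 mL/min


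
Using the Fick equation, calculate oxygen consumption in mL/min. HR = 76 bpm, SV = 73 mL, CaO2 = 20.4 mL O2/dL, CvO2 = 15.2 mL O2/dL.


CO = HR*SV = 76*73/1000 = 5.548 L/min
a-v O2 diff = 20.4 - 15.2 = 5.2 mL/dL
VO2 = CO * (CaO2-CvO2) * 10 dL/L
VO2 = 5.548 * 5.2 * 10
VO2 = 288.5 mL/min


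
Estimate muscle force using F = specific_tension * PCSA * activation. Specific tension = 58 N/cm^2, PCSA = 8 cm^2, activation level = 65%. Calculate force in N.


F = sigma * PCSA * activation
F = 58 * 8 * 0.65
F = 301.6 N


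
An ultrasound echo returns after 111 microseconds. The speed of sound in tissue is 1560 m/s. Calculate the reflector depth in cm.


depth = c * t / 2
t = 111 us = 1.1100e-04 s
depth = 1560 * 1.1100e-04 / 2
depth = 0.08658 m = 8.658 cm


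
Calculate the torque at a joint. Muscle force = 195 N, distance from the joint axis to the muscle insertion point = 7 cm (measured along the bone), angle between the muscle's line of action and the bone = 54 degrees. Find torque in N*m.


Torque = F * d * sin(theta)   (moment arm = d*sin(theta))
d = 7 cm = 0.07 m
Torque = 195 * 0.07 * sin(54)
Torque = 11.04 N*m


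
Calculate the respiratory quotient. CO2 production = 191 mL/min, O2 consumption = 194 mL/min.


RQ = VCO2 / VO2
RQ = 191 / 194
RQ = 0.9845


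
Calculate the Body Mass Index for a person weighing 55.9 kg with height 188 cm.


BMI = weight / height^2
height = 188 cm = 1.88 m
BMI = 55.9 / 1.88^2
BMI = 15.82 kg/m^2


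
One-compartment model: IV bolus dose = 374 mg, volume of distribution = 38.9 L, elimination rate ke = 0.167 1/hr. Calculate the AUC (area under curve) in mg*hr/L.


C0 = Dose/Vd = 374/38.9 = 9.6144 mg/L
AUC = C0/ke = 9.6144/0.167
AUC = 57.57 mg*hr/L


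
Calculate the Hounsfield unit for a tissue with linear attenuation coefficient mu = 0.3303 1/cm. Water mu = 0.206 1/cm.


HU = ((mu_tissue - mu_water) / mu_water) * 1000
HU = ((0.3303 - 0.206) / 0.206) * 1000
HU = 603.4


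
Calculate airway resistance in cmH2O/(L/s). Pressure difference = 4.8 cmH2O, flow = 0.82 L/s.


R = dP / flow
R = 4.8 / 0.82
R = 5.854 cmH2O/(L/s)


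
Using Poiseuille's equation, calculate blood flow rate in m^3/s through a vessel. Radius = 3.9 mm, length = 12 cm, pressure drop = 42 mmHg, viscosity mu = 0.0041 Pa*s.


Q = pi*r^4*dP / (8*mu*L)
r = 0.0039 m, L = 0.12 m
dP = 42 mmHg = 5599.524 Pa
Q = 0.001034 m^3/s


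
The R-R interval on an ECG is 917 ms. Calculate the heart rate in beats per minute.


HR = 60 / RR_interval(s)
RR = 917 ms = 0.917 s
HR = 60 / 0.917 = 65.43 bpm


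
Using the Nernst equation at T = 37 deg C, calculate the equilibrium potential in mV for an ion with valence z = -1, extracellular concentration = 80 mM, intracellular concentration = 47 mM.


E = (RT/(zF)) * ln(C_out/C_in)
T = 37 + 273.15 = 310.15 K
E = (8.314 * 310.15 / (-1 * 96485)) * ln(80/47)
E = -14.21 mV


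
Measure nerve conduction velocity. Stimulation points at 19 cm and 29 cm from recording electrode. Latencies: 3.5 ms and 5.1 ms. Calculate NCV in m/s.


Distance = (29 - 19) / 100 = 0.1 m
dt = (5.1 - 3.5) / 1000 = 0.0016 s
NCV = dist / dt = 62.5 m/s


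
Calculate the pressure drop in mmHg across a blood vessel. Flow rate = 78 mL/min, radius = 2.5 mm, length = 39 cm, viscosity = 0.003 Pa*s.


dP = 8*mu*L*Q / (pi*r^4)
Q = 78 mL/min = 1.3e-06 m^3/s
dP = 99.1538 Pa = 99.1538 / 133.322 mmHg = 0.7437 mmHg


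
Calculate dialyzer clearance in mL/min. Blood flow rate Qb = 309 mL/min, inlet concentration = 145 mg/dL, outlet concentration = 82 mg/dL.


K = Qb * (Cb_in - Cb_out) / Cb_in
K = 309 * (145 - 82) / 145
K = 134.3 mL/min


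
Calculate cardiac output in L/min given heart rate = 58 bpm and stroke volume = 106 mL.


CO = HR * SV
CO = 58 * 106 / 1000
CO = 6.148 L/min


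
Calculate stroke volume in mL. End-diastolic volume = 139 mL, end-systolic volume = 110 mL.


SV = EDV - ESV
SV = 139 - 110
SV = 29 mL


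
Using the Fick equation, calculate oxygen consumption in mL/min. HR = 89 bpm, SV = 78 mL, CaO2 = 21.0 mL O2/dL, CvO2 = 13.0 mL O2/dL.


CO = HR*SV = 89*78/1000 = 6.942 L/min
a-v O2 diff = 21.0 - 13.0 = 8 mL/dL
VO2 = CO * (CaO2-CvO2) * 10 dL/L
VO2 = 6.942 * 8 * 10
VO2 = 555.4 mL/min


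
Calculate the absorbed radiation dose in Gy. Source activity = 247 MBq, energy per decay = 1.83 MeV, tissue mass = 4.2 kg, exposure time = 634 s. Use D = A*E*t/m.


A = 247 MBq = 2.4700e+08 Bq
E = 1.83 MeV = 2.93166e-13 J
D = A*E*t/m = 2.4700e+08*2.93166e-13*634/4.2
D = 0.01093 Gy


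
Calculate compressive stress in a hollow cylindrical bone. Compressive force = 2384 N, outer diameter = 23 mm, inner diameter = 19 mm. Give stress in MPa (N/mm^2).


A = pi*(r_o^2 - r_i^2)
r_o = 11.5 mm, r_i = 9.5 mm
A = 131.947 mm^2
sigma = F/A = 2384 / 131.947
sigma = 18.07 MPa


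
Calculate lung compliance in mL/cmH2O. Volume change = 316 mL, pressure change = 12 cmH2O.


C = dV / dP
C = 316 / 12
C = 26.33 mL/cmH2O


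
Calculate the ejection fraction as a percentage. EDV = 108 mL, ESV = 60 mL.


SV = EDV - ESV = 108 - 60 = 48 mL
EF = SV/EDV * 100 = 48/108 * 100
EF = 44.44%


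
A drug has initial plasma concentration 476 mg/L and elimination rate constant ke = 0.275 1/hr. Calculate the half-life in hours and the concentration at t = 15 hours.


t_half = ln(2) / ke = 0.693147 / 0.275 = 2.521 hr
C(t) = C0 * exp(-ke*t) = 476 * exp(-0.275*15)
C(15) = 7.694 mg/L


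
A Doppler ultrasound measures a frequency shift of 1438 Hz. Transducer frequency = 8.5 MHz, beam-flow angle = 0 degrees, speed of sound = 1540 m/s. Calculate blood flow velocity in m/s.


v = fd * c / (2 * f0 * cos(theta))
v = 1438 * 1540 / (2 * 8.5000e+06 * cos(0))
v = 0.1303 m/s


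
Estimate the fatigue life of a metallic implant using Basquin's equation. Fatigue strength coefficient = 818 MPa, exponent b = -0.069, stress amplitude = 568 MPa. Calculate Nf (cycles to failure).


sigma_a = sigma_f' * (2Nf)^b
2Nf = (sigma_a/sigma_f')^(1/b)
2Nf = (568/818)^(1/-0.069)
2Nf = 197.57144
Nf = 98.79


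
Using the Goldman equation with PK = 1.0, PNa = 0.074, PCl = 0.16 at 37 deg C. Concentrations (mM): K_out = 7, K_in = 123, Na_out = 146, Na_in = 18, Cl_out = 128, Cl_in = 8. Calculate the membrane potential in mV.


Vm = (RT/F)*ln((PK*Ko + PNa*Nao + PCl*Cli)/(PK*Ki + PNa*Nai + PCl*Clo))
Numer = 19.084, Denom = 144.812
Vm = -54.16 mV


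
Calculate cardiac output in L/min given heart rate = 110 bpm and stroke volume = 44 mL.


CO = HR * SV
CO = 110 * 44 / 1000
CO = 4.84 L/min


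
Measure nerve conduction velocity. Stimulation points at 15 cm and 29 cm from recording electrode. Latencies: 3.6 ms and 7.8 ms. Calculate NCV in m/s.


Distance = (29 - 15) / 100 = 0.14 m
dt = (7.8 - 3.6) / 1000 = 0.0042 s
NCV = dist / dt = 33.33 m/s


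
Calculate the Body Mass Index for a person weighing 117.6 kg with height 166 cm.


BMI = weight / height^2
height = 166 cm = 1.66 m
BMI = 117.6 / 1.66^2
BMI = 42.68 kg/m^2


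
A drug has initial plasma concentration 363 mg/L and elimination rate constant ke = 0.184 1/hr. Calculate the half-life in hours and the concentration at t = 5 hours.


t_half = ln(2) / ke = 0.693147 / 0.184 = 3.767 hr
C(t) = C0 * exp(-ke*t) = 363 * exp(-0.184*5)
C(5) = 144.7 mg/L


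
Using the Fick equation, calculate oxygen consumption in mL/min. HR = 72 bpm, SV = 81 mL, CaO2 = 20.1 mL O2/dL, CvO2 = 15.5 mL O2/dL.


CO = HR*SV = 72*81/1000 = 5.832 L/min
a-v O2 diff = 20.1 - 15.5 = 4.6 mL/dL
VO2 = CO * (CaO2-CvO2) * 10 dL/L
VO2 = 5.832 * 4.6 * 10
VO2 = 268.3 mL/min


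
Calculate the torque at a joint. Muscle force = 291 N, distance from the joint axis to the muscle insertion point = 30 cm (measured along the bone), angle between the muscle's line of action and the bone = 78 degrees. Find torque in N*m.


Torque = F * d * sin(theta)   (moment arm = d*sin(theta))
d = 30 cm = 0.3 m
Torque = 291 * 0.3 * sin(78)
Torque = 85.39 N*m


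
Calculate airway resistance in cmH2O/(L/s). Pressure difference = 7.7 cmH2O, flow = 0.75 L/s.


R = dP / flow
R = 7.7 / 0.75
R = 10.27 cmH2O/(L/s)


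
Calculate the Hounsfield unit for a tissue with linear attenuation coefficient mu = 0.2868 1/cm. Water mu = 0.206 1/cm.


HU = ((mu_tissue - mu_water) / mu_water) * 1000
HU = ((0.2868 - 0.206) / 0.206) * 1000
HU = 392.2


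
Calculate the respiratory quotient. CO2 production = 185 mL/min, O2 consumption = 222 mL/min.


RQ = VCO2 / VO2
RQ = 185 / 222
RQ = 0.8333


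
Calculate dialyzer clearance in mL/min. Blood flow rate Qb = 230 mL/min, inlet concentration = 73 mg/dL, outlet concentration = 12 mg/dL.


K = Qb * (Cb_in - Cb_out) / Cb_in
K = 230 * (73 - 12) / 73
K = 192.2 mL/min


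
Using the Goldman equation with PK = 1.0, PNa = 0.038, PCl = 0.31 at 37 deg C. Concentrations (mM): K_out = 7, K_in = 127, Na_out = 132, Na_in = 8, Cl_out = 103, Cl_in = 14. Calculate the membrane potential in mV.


Vm = (RT/F)*ln((PK*Ko + PNa*Nao + PCl*Cli)/(PK*Ki + PNa*Nai + PCl*Clo))
Numer = 16.356, Denom = 159.234
Vm = -60.82 mV


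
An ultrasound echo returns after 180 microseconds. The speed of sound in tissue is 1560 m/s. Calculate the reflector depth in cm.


depth = c * t / 2
t = 180 us = 1.8000e-04 s
depth = 1560 * 1.8000e-04 / 2
depth = 0.1404 m = 14.04 cm


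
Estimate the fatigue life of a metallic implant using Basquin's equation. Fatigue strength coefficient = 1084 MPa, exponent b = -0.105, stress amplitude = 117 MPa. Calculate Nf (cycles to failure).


sigma_a = sigma_f' * (2Nf)^b
2Nf = (sigma_a/sigma_f')^(1/b)
2Nf = (117/1084)^(1/-0.105)
2Nf = 1.6144797e+09
Nf = 8.0724e+08


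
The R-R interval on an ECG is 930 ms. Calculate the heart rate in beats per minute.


HR = 60 / RR_interval(s)
RR = 930 ms = 0.93 s
HR = 60 / 0.93 = 64.52 bpm


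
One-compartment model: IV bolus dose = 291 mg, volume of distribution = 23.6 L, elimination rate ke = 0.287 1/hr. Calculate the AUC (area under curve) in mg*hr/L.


C0 = Dose/Vd = 291/23.6 = 12.3305 mg/L
AUC = C0/ke = 12.3305/0.287
AUC = 42.96 mg*hr/L


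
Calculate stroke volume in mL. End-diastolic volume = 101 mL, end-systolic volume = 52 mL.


SV = EDV - ESV
SV = 101 - 52
SV = 49 mL


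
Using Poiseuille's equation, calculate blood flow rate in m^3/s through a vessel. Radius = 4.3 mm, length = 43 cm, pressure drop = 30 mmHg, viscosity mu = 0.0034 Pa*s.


Q = pi*r^4*dP / (8*mu*L)
r = 0.0043 m, L = 0.43 m
dP = 30 mmHg = 3999.66 Pa
Q = 3.6729e-04 m^3/s


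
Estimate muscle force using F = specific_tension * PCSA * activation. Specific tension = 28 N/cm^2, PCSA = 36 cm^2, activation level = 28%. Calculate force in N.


F = sigma * PCSA * activation
F = 28 * 36 * 0.28
F = 282.2 N


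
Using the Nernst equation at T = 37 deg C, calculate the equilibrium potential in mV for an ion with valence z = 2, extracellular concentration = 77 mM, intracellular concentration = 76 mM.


E = (RT/(zF)) * ln(C_out/C_in)
T = 37 + 273.15 = 310.15 K
E = (8.314 * 310.15 / (2 * 96485)) * ln(77/76)
E = 0.1747 mV


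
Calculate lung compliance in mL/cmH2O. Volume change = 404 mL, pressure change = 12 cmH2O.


C = dV / dP
C = 404 / 12
C = 33.67 mL/cmH2O


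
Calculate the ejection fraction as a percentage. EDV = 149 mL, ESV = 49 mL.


SV = EDV - ESV = 149 - 49 = 100 mL
EF = SV/EDV * 100 = 100/149 * 100
EF = 67.11%


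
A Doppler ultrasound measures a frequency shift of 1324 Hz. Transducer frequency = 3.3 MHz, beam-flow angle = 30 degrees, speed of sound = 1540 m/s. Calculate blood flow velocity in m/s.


v = fd * c / (2 * f0 * cos(theta))
v = 1324 * 1540 / (2 * 3.3000e+06 * cos(30))
v = 0.3567 m/s


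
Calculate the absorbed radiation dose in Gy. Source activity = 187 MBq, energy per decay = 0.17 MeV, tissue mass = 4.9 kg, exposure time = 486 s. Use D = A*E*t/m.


A = 187 MBq = 1.8700e+08 Bq
E = 0.17 MeV = 2.7234e-14 J
D = A*E*t/m = 1.8700e+08*2.7234e-14*486/4.9
D = 5.0512e-04 Gy


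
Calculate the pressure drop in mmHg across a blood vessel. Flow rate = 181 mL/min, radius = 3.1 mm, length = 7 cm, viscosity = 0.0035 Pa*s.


dP = 8*mu*L*Q / (pi*r^4)
Q = 181 mL/min = 3.01667e-06 m^3/s
dP = 20.3792 Pa = 20.3792 / 133.322 mmHg = 0.1529 mmHg


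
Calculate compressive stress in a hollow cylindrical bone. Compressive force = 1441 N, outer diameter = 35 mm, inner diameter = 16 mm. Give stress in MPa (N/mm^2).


A = pi*(r_o^2 - r_i^2)
r_o = 17.5 mm, r_i = 8 mm
A = 761.051 mm^2
sigma = F/A = 1441 / 761.051
sigma = 1.893 MPa


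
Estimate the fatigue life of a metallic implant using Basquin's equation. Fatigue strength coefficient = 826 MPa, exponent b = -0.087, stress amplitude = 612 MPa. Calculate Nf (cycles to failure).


sigma_a = sigma_f' * (2Nf)^b
2Nf = (sigma_a/sigma_f')^(1/b)
2Nf = (612/826)^(1/-0.087)
2Nf = 31.396465
Nf = 15.7


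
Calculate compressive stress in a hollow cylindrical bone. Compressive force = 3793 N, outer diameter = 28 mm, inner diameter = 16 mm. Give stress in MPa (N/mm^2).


A = pi*(r_o^2 - r_i^2)
r_o = 14 mm, r_i = 8 mm
A = 414.69 mm^2
sigma = F/A = 3793 / 414.69
sigma = 9.147 MPa


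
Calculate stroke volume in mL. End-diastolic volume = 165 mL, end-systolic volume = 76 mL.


SV = EDV - ESV
SV = 165 - 76
SV = 89 mL


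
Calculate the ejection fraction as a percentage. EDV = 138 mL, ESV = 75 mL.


SV = EDV - ESV = 138 - 75 = 63 mL
EF = SV/EDV * 100 = 63/138 * 100
EF = 45.65%


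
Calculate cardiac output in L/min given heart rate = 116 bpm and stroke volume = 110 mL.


CO = HR * SV
CO = 116 * 110 / 1000
CO = 12.76 L/min


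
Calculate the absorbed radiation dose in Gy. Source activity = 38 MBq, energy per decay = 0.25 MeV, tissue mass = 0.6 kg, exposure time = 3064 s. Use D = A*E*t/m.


A = 38 MBq = 3.8000e+07 Bq
E = 0.25 MeV = 4.005e-14 J
D = A*E*t/m = 3.8000e+07*4.005e-14*3064/0.6
D = 0.007772 Gy


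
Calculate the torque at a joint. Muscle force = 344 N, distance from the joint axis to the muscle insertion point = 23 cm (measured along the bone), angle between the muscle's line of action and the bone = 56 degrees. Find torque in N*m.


Torque = F * d * sin(theta)   (moment arm = d*sin(theta))
d = 23 cm = 0.23 m
Torque = 344 * 0.23 * sin(56)
Torque = 65.59 N*m


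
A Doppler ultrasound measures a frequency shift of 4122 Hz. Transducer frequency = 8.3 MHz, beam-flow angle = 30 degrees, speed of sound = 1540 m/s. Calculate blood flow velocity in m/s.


v = fd * c / (2 * f0 * cos(theta))
v = 4122 * 1540 / (2 * 8.3000e+06 * cos(30))
v = 0.4416 m/s


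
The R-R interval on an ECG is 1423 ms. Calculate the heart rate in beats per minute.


HR = 60 / RR_interval(s)
RR = 1423 ms = 1.423 s
HR = 60 / 1.423 = 42.16 bpm


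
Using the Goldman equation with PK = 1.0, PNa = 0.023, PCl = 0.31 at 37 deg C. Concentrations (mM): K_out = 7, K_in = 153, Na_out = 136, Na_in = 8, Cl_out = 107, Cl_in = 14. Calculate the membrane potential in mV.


Vm = (RT/F)*ln((PK*Ko + PNa*Nao + PCl*Cli)/(PK*Ki + PNa*Nai + PCl*Clo))
Numer = 14.468, Denom = 186.354
Vm = -68.3 mV


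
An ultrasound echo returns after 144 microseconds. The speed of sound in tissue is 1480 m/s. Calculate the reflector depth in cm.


depth = c * t / 2
t = 144 us = 1.4400e-04 s
depth = 1480 * 1.4400e-04 / 2
depth = 0.10656 m = 10.656 cm


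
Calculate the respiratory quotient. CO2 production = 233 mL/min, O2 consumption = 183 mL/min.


RQ = VCO2 / VO2
RQ = 233 / 183
RQ = 1.273


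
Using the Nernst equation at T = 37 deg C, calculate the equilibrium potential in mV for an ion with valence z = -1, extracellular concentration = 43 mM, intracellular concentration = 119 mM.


E = (RT/(zF)) * ln(C_out/C_in)
T = 37 + 273.15 = 310.15 K
E = (8.314 * 310.15 / (-1 * 96485)) * ln(43/119)
E = 27.2 mV


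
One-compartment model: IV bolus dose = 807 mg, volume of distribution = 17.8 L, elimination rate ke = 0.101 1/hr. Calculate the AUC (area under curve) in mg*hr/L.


C0 = Dose/Vd = 807/17.8 = 45.3371 mg/L
AUC = C0/ke = 45.3371/0.101
AUC = 448.9 mg*hr/L


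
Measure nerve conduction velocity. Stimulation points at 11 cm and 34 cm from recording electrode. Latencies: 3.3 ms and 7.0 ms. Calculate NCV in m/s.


Distance = (34 - 11) / 100 = 0.23 m
dt = (7.0 - 3.3) / 1000 = 0.0037 s
NCV = dist / dt = 62.16 m/s


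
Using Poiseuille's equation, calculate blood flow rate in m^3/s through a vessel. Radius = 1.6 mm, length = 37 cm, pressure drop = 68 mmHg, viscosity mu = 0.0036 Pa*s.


Q = pi*r^4*dP / (8*mu*L)
r = 0.0016 m, L = 0.37 m
dP = 68 mmHg = 9065.896 Pa
Q = 1.7516e-05 m^3/s


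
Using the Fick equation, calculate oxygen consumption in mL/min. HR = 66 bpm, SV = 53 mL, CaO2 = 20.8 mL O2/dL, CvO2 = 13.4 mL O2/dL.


CO = HR*SV = 66*53/1000 = 3.498 L/min
a-v O2 diff = 20.8 - 13.4 = 7.4 mL/dL
VO2 = CO * (CaO2-CvO2) * 10 dL/L
VO2 = 3.498 * 7.4 * 10
VO2 = 258.9 mL/min


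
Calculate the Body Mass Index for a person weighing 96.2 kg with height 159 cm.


BMI = weight / height^2
height = 159 cm = 1.59 m
BMI = 96.2 / 1.59^2
BMI = 38.05 kg/m^2


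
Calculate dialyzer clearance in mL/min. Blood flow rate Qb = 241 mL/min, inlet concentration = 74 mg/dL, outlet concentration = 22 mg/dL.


K = Qb * (Cb_in - Cb_out) / Cb_in
K = 241 * (74 - 22) / 74
K = 169.4 mL/min


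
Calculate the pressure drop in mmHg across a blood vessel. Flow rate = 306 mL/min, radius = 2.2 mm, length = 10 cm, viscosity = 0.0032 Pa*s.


dP = 8*mu*L*Q / (pi*r^4)
Q = 306 mL/min = 5.1e-06 m^3/s
dP = 177.407 Pa = 177.407 / 133.322 mmHg = 1.331 mmHg


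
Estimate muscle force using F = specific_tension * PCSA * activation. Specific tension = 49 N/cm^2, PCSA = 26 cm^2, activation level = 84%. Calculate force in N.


F = sigma * PCSA * activation
F = 49 * 26 * 0.84
F = 1070 N


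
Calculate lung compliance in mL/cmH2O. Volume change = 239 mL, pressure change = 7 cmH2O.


C = dV / dP
C = 239 / 7
C = 34.14 mL/cmH2O


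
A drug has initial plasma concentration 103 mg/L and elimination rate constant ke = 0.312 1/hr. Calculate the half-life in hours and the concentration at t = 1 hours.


t_half = ln(2) / ke = 0.693147 / 0.312 = 2.222 hr
C(t) = C0 * exp(-ke*t) = 103 * exp(-0.312*1)
C(1) = 75.39 mg/L


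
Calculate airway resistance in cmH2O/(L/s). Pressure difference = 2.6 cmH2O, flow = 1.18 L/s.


R = dP / flow
R = 2.6 / 1.18
R = 2.203 cmH2O/(L/s)


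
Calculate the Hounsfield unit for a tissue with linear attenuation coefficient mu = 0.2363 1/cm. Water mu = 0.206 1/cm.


HU = ((mu_tissue - mu_water) / mu_water) * 1000
HU = ((0.2363 - 0.206) / 0.206) * 1000
HU = 147.1


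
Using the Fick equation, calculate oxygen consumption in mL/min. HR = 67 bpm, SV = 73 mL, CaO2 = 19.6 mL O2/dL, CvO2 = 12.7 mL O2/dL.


CO = HR*SV = 67*73/1000 = 4.891 L/min
a-v O2 diff = 19.6 - 12.7 = 6.9 mL/dL
VO2 = CO * (CaO2-CvO2) * 10 dL/L
VO2 = 4.891 * 6.9 * 10
VO2 = 337.5 mL/min


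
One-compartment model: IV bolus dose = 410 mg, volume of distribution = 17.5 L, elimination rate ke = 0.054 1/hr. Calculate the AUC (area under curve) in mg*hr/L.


C0 = Dose/Vd = 410/17.5 = 23.4286 mg/L
AUC = C0/ke = 23.4286/0.054
AUC = 433.9 mg*hr/L


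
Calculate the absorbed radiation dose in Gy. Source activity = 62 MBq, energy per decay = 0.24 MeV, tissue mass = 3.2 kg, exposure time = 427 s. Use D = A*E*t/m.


A = 62 MBq = 6.2000e+07 Bq
E = 0.24 MeV = 3.8448e-14 J
D = A*E*t/m = 6.2000e+07*3.8448e-14*427/3.2
D = 3.1809e-04 Gy


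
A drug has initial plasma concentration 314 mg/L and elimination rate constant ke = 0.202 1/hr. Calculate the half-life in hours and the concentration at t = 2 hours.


t_half = ln(2) / ke = 0.693147 / 0.202 = 3.431 hr
C(t) = C0 * exp(-ke*t) = 314 * exp(-0.202*2)
C(2) = 209.6 mg/L


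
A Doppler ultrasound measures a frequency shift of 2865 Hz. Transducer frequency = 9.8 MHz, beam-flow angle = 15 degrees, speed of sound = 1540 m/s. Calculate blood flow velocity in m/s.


v = fd * c / (2 * f0 * cos(theta))
v = 2865 * 1540 / (2 * 9.8000e+06 * cos(15))
v = 0.233 m/s


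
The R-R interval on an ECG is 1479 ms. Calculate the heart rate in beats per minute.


HR = 60 / RR_interval(s)
RR = 1479 ms = 1.479 s
HR = 60 / 1.479 = 40.57 bpm


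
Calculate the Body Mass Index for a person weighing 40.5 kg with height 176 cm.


BMI = weight / height^2
height = 176 cm = 1.76 m
BMI = 40.5 / 1.76^2
BMI = 13.07 kg/m^2


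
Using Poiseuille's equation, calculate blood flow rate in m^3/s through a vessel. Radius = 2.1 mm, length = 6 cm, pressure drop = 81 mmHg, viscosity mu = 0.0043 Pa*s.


Q = pi*r^4*dP / (8*mu*L)
r = 0.0021 m, L = 0.06 m
dP = 81 mmHg = 10799.082 Pa
Q = 3.1967e-04 m^3/s


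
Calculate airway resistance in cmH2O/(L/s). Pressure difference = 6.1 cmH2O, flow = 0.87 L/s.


R = dP / flow
R = 6.1 / 0.87
R = 7.011 cmH2O/(L/s)


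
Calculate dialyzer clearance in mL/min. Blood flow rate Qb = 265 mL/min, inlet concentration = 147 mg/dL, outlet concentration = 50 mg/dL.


K = Qb * (Cb_in - Cb_out) / Cb_in
K = 265 * (147 - 50) / 147
K = 174.9 mL/min


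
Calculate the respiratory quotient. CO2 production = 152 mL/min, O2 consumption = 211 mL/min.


RQ = VCO2 / VO2
RQ = 152 / 211
RQ = 0.7204


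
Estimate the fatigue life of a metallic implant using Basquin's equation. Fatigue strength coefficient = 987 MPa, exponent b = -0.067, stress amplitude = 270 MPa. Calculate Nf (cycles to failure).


sigma_a = sigma_f' * (2Nf)^b
2Nf = (sigma_a/sigma_f')^(1/b)
2Nf = (270/987)^(1/-0.067)
2Nf = 2.5251628e+08
Nf = 1.2626e+08


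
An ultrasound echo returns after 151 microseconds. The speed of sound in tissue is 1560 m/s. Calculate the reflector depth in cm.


depth = c * t / 2
t = 151 us = 1.5100e-04 s
depth = 1560 * 1.5100e-04 / 2
depth = 0.11778 m = 11.778 cm


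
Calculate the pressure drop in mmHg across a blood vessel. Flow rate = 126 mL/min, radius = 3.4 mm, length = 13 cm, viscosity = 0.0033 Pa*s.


dP = 8*mu*L*Q / (pi*r^4)
Q = 126 mL/min = 2.1e-06 m^3/s
dP = 17.1673 Pa = 17.1673 / 133.322 mmHg = 0.1288 mmHg


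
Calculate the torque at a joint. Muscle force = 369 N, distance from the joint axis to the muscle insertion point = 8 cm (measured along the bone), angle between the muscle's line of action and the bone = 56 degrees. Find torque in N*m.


Torque = F * d * sin(theta)   (moment arm = d*sin(theta))
d = 8 cm = 0.08 m
Torque = 369 * 0.08 * sin(56)
Torque = 24.47 N*m


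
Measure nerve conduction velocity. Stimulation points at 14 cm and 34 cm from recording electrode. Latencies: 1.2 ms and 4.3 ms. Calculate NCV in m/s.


Distance = (34 - 14) / 100 = 0.2 m
dt = (4.3 - 1.2) / 1000 = 0.0031 s
NCV = dist / dt = 64.52 m/s


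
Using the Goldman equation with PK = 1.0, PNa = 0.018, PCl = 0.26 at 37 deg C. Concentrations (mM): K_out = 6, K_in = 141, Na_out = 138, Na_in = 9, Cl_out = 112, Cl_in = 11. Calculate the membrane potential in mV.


Vm = (RT/F)*ln((PK*Ko + PNa*Nao + PCl*Cli)/(PK*Ki + PNa*Nai + PCl*Clo))
Numer = 11.344, Denom = 170.282
Vm = -72.39 mV


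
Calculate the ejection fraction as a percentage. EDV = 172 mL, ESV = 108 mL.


SV = EDV - ESV = 172 - 108 = 64 mL
EF = SV/EDV * 100 = 64/172 * 100
EF = 37.21%


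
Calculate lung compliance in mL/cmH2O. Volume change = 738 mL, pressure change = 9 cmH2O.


C = dV / dP
C = 738 / 9
C = 82 mL/cmH2O


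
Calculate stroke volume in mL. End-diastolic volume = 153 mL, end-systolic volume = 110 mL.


SV = EDV - ESV
SV = 153 - 110
SV = 43 mL


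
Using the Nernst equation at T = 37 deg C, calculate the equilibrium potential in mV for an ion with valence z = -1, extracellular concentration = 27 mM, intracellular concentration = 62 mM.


E = (RT/(zF)) * ln(C_out/C_in)
T = 37 + 273.15 = 310.15 K
E = (8.314 * 310.15 / (-1 * 96485)) * ln(27/62)
E = 22.22 mV


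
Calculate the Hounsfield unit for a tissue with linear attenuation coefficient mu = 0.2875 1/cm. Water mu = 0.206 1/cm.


HU = ((mu_tissue - mu_water) / mu_water) * 1000
HU = ((0.2875 - 0.206) / 0.206) * 1000
HU = 395.6


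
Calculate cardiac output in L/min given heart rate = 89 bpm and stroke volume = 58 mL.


CO = HR * SV
CO = 89 * 58 / 1000
CO = 5.162 L/min


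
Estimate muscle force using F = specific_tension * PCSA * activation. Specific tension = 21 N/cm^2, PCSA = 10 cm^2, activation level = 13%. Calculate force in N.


F = sigma * PCSA * activation
F = 21 * 10 * 0.13
F = 27.3 N


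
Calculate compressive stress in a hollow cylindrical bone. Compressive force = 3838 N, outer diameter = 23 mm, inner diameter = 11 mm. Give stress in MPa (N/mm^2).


A = pi*(r_o^2 - r_i^2)
r_o = 11.5 mm, r_i = 5.5 mm
A = 320.442 mm^2
sigma = F/A = 3838 / 320.442
sigma = 11.98 MPa


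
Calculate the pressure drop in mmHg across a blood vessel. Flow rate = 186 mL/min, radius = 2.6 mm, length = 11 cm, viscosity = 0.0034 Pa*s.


dP = 8*mu*L*Q / (pi*r^4)
Q = 186 mL/min = 3.1e-06 m^3/s
dP = 64.6071 Pa = 64.6071 / 133.322 mmHg = 0.4846 mmHg


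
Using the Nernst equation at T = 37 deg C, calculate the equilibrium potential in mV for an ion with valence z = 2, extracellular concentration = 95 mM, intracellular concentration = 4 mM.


E = (RT/(zF)) * ln(C_out/C_in)
T = 37 + 273.15 = 310.15 K
E = (8.314 * 310.15 / (2 * 96485)) * ln(95/4)
E = 42.33 mV


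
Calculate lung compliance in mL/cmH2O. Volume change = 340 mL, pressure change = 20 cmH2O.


C = dV / dP
C = 340 / 20
C = 17 mL/cmH2O


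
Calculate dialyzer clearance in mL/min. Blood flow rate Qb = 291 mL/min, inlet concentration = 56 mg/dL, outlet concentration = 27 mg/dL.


K = Qb * (Cb_in - Cb_out) / Cb_in
K = 291 * (56 - 27) / 56
K = 150.7 mL/min


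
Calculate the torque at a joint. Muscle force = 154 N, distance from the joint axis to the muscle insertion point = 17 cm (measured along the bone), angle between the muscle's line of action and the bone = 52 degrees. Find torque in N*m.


Torque = F * d * sin(theta)   (moment arm = d*sin(theta))
d = 17 cm = 0.17 m
Torque = 154 * 0.17 * sin(52)
Torque = 20.63 N*m


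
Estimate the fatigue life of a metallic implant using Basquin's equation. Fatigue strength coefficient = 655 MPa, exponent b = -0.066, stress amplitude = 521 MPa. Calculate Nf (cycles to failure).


sigma_a = sigma_f' * (2Nf)^b
2Nf = (sigma_a/sigma_f')^(1/b)
2Nf = (521/655)^(1/-0.066)
2Nf = 32.07117
Nf = 16.04


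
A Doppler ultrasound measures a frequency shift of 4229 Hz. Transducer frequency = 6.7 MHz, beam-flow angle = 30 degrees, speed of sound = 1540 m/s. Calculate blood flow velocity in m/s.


v = fd * c / (2 * f0 * cos(theta))
v = 4229 * 1540 / (2 * 6.7000e+06 * cos(30))
v = 0.5612 m/s


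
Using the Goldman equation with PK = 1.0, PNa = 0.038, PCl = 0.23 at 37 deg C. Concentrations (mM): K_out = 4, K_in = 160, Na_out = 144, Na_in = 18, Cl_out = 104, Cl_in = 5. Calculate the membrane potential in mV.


Vm = (RT/F)*ln((PK*Ko + PNa*Nao + PCl*Cli)/(PK*Ki + PNa*Nai + PCl*Clo))
Numer = 10.622, Denom = 184.604
Vm = -76.31 mV


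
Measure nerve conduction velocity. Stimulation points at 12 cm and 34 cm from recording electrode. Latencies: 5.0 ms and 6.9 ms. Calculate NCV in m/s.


Distance = (34 - 12) / 100 = 0.22 m
dt = (6.9 - 5.0) / 1000 = 0.0019 s
NCV = dist / dt = 115.8 m/s


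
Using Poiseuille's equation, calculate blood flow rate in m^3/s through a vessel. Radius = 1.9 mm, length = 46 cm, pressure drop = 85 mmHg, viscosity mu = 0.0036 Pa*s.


Q = pi*r^4*dP / (8*mu*L)
r = 0.0019 m, L = 0.46 m
dP = 85 mmHg = 11332.37 Pa
Q = 3.5021e-05 m^3/s


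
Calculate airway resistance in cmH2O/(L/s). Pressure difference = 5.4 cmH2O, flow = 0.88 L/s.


R = dP / flow
R = 5.4 / 0.88
R = 6.136 cmH2O/(L/s)


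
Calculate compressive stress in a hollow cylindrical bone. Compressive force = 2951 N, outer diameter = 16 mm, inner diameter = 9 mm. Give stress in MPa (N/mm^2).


A = pi*(r_o^2 - r_i^2)
r_o = 8 mm, r_i = 4.5 mm
A = 137.445 mm^2
sigma = F/A = 2951 / 137.445
sigma = 21.47 MPa


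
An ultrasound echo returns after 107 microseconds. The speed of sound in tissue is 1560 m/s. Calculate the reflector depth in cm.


depth = c * t / 2
t = 107 us = 1.0700e-04 s
depth = 1560 * 1.0700e-04 / 2
depth = 0.08346 m = 8.346 cm


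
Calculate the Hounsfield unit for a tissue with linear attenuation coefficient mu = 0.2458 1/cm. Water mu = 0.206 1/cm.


HU = ((mu_tissue - mu_water) / mu_water) * 1000
HU = ((0.2458 - 0.206) / 0.206) * 1000
HU = 193.2


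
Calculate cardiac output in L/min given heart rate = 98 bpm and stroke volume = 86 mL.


CO = HR * SV
CO = 98 * 86 / 1000
CO = 8.428 L/min


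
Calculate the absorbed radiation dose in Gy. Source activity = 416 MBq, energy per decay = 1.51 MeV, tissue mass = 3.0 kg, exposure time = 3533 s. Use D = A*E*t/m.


A = 416 MBq = 4.1600e+08 Bq
E = 1.51 MeV = 2.41902e-13 J
D = A*E*t/m = 4.1600e+08*2.41902e-13*3533/3.0
D = 0.1185 Gy


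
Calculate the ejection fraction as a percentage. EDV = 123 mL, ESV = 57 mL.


SV = EDV - ESV = 123 - 57 = 66 mL
EF = SV/EDV * 100 = 66/123 * 100
EF = 53.66%


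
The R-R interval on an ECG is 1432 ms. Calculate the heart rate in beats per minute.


HR = 60 / RR_interval(s)
RR = 1432 ms = 1.432 s
HR = 60 / 1.432 = 41.9 bpm


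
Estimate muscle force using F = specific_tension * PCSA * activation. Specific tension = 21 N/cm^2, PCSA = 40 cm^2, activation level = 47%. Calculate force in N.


F = sigma * PCSA * activation
F = 21 * 40 * 0.47
F = 394.8 N


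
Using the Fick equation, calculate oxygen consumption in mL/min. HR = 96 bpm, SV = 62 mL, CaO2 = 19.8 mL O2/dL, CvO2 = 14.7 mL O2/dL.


CO = HR*SV = 96*62/1000 = 5.952 L/min
a-v O2 diff = 19.8 - 14.7 = 5.1 mL/dL
VO2 = CO * (CaO2-CvO2) * 10 dL/L
VO2 = 5.952 * 5.1 * 10
VO2 = 303.6 mL/min


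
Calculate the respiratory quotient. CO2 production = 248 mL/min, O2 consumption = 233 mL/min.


RQ = VCO2 / VO2
RQ = 248 / 233
RQ = 1.064


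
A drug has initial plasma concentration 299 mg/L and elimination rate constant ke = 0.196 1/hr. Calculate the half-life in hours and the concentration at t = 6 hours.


t_half = ln(2) / ke = 0.693147 / 0.196 = 3.536 hr
C(t) = C0 * exp(-ke*t) = 299 * exp(-0.196*6)
C(6) = 92.24 mg/L


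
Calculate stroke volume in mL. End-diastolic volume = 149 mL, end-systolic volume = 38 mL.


SV = EDV - ESV
SV = 149 - 38
SV = 111 mL


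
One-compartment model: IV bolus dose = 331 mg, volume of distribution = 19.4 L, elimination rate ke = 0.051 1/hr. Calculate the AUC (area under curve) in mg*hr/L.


C0 = Dose/Vd = 331/19.4 = 17.0619 mg/L
AUC = C0/ke = 17.0619/0.051
AUC = 334.5 mg*hr/L


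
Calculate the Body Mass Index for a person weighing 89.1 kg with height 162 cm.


BMI = weight / height^2
height = 162 cm = 1.62 m
BMI = 89.1 / 1.62^2
BMI = 33.95 kg/m^2


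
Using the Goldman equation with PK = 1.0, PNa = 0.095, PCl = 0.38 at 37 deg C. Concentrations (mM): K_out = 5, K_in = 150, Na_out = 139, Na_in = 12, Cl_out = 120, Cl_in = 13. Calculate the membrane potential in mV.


Vm = (RT/F)*ln((PK*Ko + PNa*Nao + PCl*Cli)/(PK*Ki + PNa*Nai + PCl*Clo))
Numer = 23.145, Denom = 196.74
Vm = -57.19 mV


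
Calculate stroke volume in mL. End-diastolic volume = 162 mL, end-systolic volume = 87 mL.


SV = EDV - ESV
SV = 162 - 87
SV = 75 mL


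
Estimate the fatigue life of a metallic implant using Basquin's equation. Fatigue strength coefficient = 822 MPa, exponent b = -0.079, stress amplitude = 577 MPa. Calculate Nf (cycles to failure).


sigma_a = sigma_f' * (2Nf)^b
2Nf = (sigma_a/sigma_f')^(1/b)
2Nf = (577/822)^(1/-0.079)
2Nf = 88.210248
Nf = 44.11


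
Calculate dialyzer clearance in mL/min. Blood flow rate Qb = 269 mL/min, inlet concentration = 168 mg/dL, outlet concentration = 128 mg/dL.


K = Qb * (Cb_in - Cb_out) / Cb_in
K = 269 * (168 - 128) / 168
K = 64.05 mL/min


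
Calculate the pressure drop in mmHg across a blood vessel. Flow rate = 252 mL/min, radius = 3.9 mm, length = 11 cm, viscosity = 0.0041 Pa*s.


dP = 8*mu*L*Q / (pi*r^4)
Q = 252 mL/min = 4.2e-06 m^3/s
dP = 20.8501 Pa = 20.8501 / 133.322 mmHg = 0.1564 mmHg


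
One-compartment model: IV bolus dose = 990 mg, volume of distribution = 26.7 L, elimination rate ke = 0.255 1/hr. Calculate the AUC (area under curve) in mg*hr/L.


C0 = Dose/Vd = 990/26.7 = 37.0787 mg/L
AUC = C0/ke = 37.0787/0.255
AUC = 145.4 mg*hr/L


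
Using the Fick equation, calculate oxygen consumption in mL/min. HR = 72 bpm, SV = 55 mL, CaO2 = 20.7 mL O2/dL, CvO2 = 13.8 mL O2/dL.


CO = HR*SV = 72*55/1000 = 3.96 L/min
a-v O2 diff = 20.7 - 13.8 = 6.9 mL/dL
VO2 = CO * (CaO2-CvO2) * 10 dL/L
VO2 = 3.96 * 6.9 * 10
VO2 = 273.2 mL/min


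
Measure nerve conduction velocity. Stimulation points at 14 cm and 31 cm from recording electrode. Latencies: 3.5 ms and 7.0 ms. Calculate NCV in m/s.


Distance = (31 - 14) / 100 = 0.17 m
dt = (7.0 - 3.5) / 1000 = 0.0035 s
NCV = dist / dt = 48.57 m/s


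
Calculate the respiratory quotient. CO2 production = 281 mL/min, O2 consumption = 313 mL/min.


RQ = VCO2 / VO2
RQ = 281 / 313
RQ = 0.8978


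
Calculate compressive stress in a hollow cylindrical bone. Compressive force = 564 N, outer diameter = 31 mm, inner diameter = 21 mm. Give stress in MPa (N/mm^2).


A = pi*(r_o^2 - r_i^2)
r_o = 15.5 mm, r_i = 10.5 mm
A = 408.407 mm^2
sigma = F/A = 564 / 408.407
sigma = 1.381 MPa


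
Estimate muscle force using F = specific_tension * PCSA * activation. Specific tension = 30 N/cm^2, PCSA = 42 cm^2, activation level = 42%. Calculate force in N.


F = sigma * PCSA * activation
F = 30 * 42 * 0.42
F = 529.2 N


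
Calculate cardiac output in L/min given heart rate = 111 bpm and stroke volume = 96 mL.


CO = HR * SV
CO = 111 * 96 / 1000
CO = 10.66 L/min


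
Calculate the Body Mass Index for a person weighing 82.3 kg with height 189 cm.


BMI = weight / height^2
height = 189 cm = 1.89 m
BMI = 82.3 / 1.89^2
BMI = 23.04 kg/m^2


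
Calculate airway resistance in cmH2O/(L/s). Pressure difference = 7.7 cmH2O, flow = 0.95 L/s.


R = dP / flow
R = 7.7 / 0.95
R = 8.105 cmH2O/(L/s)


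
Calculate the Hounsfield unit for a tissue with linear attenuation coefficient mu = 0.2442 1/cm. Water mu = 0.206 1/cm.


HU = ((mu_tissue - mu_water) / mu_water) * 1000
HU = ((0.2442 - 0.206) / 0.206) * 1000
HU = 185.4


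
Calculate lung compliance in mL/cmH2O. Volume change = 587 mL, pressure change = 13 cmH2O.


C = dV / dP
C = 587 / 13
C = 45.15 mL/cmH2O


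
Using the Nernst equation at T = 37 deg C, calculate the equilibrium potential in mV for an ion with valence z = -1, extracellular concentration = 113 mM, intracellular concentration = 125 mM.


E = (RT/(zF)) * ln(C_out/C_in)
T = 37 + 273.15 = 310.15 K
E = (8.314 * 310.15 / (-1 * 96485)) * ln(113/125)
E = 2.697 mV
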